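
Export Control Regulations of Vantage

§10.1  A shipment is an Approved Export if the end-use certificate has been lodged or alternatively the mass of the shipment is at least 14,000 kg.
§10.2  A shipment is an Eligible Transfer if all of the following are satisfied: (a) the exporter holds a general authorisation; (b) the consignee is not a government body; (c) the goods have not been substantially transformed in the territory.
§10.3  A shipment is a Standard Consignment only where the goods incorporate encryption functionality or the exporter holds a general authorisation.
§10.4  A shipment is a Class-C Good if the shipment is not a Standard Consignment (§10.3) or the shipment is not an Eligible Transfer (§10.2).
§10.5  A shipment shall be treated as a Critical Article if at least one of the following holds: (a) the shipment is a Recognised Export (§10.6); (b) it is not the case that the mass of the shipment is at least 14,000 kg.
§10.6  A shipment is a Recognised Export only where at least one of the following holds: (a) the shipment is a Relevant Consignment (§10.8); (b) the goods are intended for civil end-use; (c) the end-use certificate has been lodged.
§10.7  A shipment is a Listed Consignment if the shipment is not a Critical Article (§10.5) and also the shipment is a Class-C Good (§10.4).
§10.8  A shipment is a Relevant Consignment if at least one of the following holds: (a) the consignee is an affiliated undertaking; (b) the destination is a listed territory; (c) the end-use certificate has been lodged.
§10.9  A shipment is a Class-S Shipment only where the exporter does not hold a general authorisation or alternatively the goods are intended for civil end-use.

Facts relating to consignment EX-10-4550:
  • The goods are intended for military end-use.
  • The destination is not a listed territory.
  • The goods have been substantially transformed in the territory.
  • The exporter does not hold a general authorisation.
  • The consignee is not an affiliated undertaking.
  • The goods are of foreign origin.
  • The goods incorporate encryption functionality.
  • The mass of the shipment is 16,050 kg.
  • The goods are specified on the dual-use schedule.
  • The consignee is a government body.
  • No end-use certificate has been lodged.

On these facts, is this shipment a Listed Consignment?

Yes

Under §10.8: the consignee is an affiliated undertaking? no; or the destination is a listed territory? no; or the end-use certificate has been lodged? no. So the shipment is not a Relevant Consignment.
Under §10.6: Relevant Consignment (§10.8)? no; or the goods are intended for civil end-use? no; or the end-use certificate has been lodged? no. So the shipment is not a Recognised Export.
Under §10.5: Recognised Export (§10.6)? no; or mass of the shipment: 16,050 kg ≥ 14,000 kg? yes, so negated condition no. So the shipment is not a Critical Article.
Under §10.3: the goods incorporate encryption functionality? yes; or the exporter holds a general authorisation? no. So the shipment is a Standard Consignment.
Under §10.2: the exporter holds a general authorisation? no; and the consignee is not a government body? no; and the goods have not been substantially transformed in the territory? no. So the shipment is not an Eligible Transfer.
Under §10.4: not a Standard Consignment (§10.3)? no; or not an Eligible Transfer (§10.2)? yes. So the shipment is a Class-C Good.
Under §10.7: not a Critical Article (§10.5)? yes; and Class-C Good (§10.4)? yes. So the shipment is a Listed Consignment.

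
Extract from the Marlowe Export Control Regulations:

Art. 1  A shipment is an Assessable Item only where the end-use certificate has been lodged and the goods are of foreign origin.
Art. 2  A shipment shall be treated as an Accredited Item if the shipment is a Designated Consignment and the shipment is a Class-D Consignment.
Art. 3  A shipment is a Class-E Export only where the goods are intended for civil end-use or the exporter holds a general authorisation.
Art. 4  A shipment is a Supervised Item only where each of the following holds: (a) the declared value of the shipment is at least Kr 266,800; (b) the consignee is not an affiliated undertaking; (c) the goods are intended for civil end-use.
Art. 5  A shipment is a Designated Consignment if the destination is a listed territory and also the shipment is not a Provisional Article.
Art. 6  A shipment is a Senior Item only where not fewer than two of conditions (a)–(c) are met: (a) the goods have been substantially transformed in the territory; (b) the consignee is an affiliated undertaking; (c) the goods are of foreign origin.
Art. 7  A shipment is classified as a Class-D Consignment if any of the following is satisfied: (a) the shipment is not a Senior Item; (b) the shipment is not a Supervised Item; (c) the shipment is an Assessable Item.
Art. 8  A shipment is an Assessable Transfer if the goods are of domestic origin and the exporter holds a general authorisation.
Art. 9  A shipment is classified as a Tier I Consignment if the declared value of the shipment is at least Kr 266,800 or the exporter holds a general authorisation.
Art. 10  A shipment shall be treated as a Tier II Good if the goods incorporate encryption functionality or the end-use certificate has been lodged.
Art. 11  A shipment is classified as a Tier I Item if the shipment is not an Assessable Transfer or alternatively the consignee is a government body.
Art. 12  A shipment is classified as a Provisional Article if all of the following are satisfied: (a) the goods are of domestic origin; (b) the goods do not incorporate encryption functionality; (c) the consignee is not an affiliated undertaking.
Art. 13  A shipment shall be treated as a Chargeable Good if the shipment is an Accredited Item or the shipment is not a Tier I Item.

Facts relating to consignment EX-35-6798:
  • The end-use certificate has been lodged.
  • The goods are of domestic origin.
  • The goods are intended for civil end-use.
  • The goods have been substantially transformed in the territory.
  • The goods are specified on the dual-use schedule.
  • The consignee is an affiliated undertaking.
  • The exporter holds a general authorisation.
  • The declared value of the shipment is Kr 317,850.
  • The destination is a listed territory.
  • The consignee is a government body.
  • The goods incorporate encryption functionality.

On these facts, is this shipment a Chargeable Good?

Under article 12: the goods are of domestic origin? yes; and the goods do not incorporate encryption functionality? no; and the consignee is not an affiliated undertaking? no. So the shipment is not a Provisional Article.
Under article 5: the destination is a listed territory? yes; and not a Provisional Article (article 12)? yes. So the shipment is a Designated Consignment.
Under article 6: the goods have been substantially transformed in the territory? yes; the consignee is an affiliated undertaking? yes; the goods are of foreign origin? no — 2 of 3 hold (need ≥2) → satisfied.
Under article 4: declared value of the shipment: Kr 317,850 ≥ Kr 266,800? yes; and the consignee is not an affiliated undertaking? no; and the goods are intended for civil end-use? yes. So the shipment is not a Supervised Item.
Under article 1: the end-use certificate has been lodged? yes; and the goods are of foreign origin? no. So the shipment is not an Assessable Item.
Under article 7: not a Senior Item (article 6)? no; or not a Supervised Item (article 4)? yes; or Assessable Item (article 1)? no. So the shipment is a Class-D Consignment.
Under article 2: Designated Consignment (article 5)? yes; and Class-D Consignment (article 7)? yes. So the shipment is an Accredited Item.
Under article 8: the goods are of domestic origin? yes; and the exporter holds a general authorisation? yes. So the shipment is an Assessable Transfer.
Under article 11: not an Assessable Transfer (article 8)? no; or the consignee is a government body? yes. So the shipment is a Tier I Item.
Under article 13: Accredited Item (article 2)? yes; or not a Tier I Item (article 11)? no. So the shipment is a Chargeable Good.

Yes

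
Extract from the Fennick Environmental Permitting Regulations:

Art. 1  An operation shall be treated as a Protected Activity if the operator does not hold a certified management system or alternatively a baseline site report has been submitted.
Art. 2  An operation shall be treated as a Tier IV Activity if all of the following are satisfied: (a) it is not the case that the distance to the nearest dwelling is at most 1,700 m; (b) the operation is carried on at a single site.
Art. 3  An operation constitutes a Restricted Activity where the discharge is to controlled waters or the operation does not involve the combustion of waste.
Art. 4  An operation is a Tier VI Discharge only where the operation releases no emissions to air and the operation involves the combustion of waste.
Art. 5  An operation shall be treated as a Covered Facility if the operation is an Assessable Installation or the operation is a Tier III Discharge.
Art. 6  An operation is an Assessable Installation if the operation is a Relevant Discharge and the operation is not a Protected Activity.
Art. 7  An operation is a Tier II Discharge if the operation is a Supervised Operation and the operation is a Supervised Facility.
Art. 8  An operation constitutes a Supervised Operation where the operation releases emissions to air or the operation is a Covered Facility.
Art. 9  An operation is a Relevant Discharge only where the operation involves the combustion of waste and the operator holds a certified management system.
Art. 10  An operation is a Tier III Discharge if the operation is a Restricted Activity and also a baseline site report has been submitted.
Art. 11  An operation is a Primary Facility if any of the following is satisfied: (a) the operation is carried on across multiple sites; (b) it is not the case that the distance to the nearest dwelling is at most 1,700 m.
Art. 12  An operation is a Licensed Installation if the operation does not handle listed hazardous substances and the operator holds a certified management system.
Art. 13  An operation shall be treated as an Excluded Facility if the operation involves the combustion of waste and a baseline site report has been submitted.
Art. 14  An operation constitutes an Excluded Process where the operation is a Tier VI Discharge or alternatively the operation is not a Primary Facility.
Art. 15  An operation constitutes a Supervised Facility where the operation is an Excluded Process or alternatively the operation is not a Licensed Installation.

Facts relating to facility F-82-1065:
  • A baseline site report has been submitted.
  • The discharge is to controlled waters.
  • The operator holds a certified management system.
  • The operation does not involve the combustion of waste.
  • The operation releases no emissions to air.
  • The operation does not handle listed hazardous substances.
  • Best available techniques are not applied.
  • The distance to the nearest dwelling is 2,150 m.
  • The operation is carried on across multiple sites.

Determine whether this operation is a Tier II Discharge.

article 9 — Relevant Discharge: [the operation involves the combustion of waste? no] AND [the operator holds a certified management system? yes] → not satisfied.
article 1 — Protected Activity: [the operator does not hold a certified management system? no] OR [a baseline site report has been submitted? yes] → satisfied.
article 6 — Assessable Installation: [Relevant Discharge (article 9)? no] AND [not a Protected Activity (article 1)? no] → not satisfied.
article 3 — Restricted Activity: [the discharge is to controlled waters? yes] OR [the operation does not involve the combustion of waste? yes] → satisfied.
article 10 — Tier III Discharge: [Restricted Activity (article 3)? yes] AND [a baseline site report has been submitted? yes] → satisfied.
article 5 — Covered Facility: [Assessable Installation (article 6)? no] OR [Tier III Discharge (article 10)? yes] → satisfied.
article 8 — Supervised Operation: [the operation releases emissions to air? no] OR [Covered Facility (article 5)? yes] → satisfied.
article 4 — Tier VI Discharge: [the operation releases no emissions to air? yes] AND [the operation involves the combustion of waste? no] → not satisfied.
article 11 — Primary Facility: [the operation is carried on across multiple sites? yes] OR [distance to the nearest dwelling: 2,150 m ≤ 1,700 m? no, so negated condition yes] → satisfied.
article 14 — Excluded Process: [Tier VI Discharge (article 4)? no] OR [not a Primary Facility (article 11)? no] → not satisfied.
article 12 — Licensed Installation: [the operation does not handle listed hazardous substances? yes] AND [the operator holds a certified management system? yes] → satisfied.
article 15 — Supervised Facility: [Excluded Process (article 14)? no] OR [not a Licensed Installation (article 12)? no] → not satisfied.
article 7 — Tier II Discharge: [Supervised Operation (article 8)? yes] AND [Supervised Facility (article 15)? no] → not satisfied.

No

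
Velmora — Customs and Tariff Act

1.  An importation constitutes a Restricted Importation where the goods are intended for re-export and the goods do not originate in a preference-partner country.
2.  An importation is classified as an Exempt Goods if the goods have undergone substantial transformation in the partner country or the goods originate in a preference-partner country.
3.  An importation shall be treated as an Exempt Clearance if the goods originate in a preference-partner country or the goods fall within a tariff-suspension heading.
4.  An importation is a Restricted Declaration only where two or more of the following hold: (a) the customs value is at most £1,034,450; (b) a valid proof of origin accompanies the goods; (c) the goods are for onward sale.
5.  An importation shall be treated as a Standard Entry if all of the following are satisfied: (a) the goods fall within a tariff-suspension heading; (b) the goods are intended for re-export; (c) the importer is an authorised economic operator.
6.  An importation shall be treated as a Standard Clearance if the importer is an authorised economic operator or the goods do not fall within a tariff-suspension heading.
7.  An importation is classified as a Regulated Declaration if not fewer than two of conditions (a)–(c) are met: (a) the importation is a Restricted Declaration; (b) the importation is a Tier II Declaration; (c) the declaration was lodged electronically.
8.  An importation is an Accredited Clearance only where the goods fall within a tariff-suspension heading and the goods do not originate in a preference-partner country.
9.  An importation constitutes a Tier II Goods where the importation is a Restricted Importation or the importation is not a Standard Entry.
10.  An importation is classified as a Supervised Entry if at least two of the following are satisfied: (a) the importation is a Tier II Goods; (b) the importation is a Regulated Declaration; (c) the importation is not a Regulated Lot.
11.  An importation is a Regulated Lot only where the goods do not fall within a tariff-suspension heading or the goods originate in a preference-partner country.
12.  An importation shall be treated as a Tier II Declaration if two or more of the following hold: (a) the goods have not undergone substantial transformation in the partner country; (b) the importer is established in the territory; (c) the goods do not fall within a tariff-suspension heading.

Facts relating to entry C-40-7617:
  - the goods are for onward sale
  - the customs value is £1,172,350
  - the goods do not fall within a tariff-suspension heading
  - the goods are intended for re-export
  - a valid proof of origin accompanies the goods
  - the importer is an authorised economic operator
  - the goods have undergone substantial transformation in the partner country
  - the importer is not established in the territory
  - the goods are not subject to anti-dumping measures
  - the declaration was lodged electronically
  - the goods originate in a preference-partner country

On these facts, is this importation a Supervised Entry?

Yes

paragraph 1 — Restricted Importation: [the goods are intended for re-export? yes] AND [the goods do not originate in a preference-partner country? no] → not satisfied.
paragraph 5 — Standard Entry: [the goods fall within a tariff-suspension heading? no] AND [the goods are intended for re-export? yes] AND [the importer is an authorised economic operator? yes] → not satisfied.
paragraph 9 — Tier II Goods: [Restricted Importation (paragraph 1)? no] OR [not a Standard Entry (paragraph 5)? yes] → satisfied.
paragraph 4 — Restricted Declaration: customs value: £1,172,350 ≤ £1,034,450? no; a valid proof of origin accompanies the goods? yes; the goods are for onward sale? yes — 2 of 3 hold (need ≥2) → satisfied.
paragraph 12 — Tier II Declaration: the goods have not undergone substantial transformation in the partner country? no; the importer is established in the territory? no; the goods do not fall within a tariff-suspension heading? yes — 1 of 3 hold (need ≥2) → not satisfied.
paragraph 7 — Regulated Declaration: Restricted Declaration (paragraph 4)? yes; Tier II Declaration (paragraph 12)? no; the declaration was lodged electronically? yes — 2 of 3 hold (need ≥2) → satisfied.
paragraph 11 — Regulated Lot: [the goods do not fall within a tariff-suspension heading? yes] OR [the goods originate in a preference-partner country? yes] → satisfied.
paragraph 10 — Supervised Entry: Tier II Goods (paragraph 9)? yes; Regulated Declaration (paragraph 7)? yes; not a Regulated Lot (paragraph 11)? no — 2 of 3 hold (need ≥2) → satisfied.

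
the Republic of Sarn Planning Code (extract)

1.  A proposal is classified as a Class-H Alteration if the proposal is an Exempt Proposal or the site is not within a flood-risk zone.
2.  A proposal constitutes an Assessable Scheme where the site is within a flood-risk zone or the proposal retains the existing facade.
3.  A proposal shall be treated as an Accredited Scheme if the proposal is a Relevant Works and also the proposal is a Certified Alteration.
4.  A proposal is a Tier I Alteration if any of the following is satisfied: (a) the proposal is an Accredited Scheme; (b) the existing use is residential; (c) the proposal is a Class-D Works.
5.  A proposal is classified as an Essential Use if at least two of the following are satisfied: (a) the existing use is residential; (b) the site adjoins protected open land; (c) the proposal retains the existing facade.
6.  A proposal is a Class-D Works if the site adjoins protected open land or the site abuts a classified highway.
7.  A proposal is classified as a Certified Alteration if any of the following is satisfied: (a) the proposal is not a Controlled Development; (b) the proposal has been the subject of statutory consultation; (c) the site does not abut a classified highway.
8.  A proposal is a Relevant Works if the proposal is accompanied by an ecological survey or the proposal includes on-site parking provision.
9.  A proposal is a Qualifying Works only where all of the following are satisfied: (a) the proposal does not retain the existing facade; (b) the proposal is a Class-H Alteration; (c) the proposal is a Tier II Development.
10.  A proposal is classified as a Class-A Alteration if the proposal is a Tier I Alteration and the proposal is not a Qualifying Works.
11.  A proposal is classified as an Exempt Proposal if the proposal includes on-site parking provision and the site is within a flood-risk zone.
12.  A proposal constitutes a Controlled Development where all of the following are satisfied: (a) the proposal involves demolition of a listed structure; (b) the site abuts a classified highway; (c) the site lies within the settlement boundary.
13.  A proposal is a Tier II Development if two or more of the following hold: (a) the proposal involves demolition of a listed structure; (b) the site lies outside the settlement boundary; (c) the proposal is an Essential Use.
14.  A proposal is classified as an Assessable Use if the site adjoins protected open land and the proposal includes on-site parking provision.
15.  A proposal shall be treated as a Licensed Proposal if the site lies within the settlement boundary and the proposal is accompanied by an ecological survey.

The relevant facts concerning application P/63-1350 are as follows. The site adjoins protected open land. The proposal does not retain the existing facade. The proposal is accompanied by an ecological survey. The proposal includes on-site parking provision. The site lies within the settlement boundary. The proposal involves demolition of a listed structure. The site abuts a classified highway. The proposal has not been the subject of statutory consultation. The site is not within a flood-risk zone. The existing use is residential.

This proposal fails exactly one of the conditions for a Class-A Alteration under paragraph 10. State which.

Qualifying Works

paragraph 8 — Relevant Works: [the proposal is accompanied by an ecological survey? yes] OR [the proposal includes on-site parking provision? yes] → satisfied.
paragraph 12 — Controlled Development: [the proposal involves demolition of a listed structure? yes] AND [the site abuts a classified highway? yes] AND [the site lies within the settlement boundary? yes] → satisfied.
paragraph 7 — Certified Alteration: [not a Controlled Development (paragraph 12)? no] OR [the proposal has been the subject of statutory consultation? no] OR [the site does not abut a classified highway? no] → not satisfied.
paragraph 3 — Accredited Scheme: [Relevant Works (paragraph 8)? yes] AND [Certified Alteration (paragraph 7)? no] → not satisfied.
paragraph 6 — Class-D Works: [the site adjoins protected open land? yes] OR [the site abuts a classified highway? yes] → satisfied.
paragraph 4 — Tier I Alteration: [Accredited Scheme (paragraph 3)? no] OR [the existing use is residential? yes] OR [Class-D Works (paragraph 6)? yes] → satisfied.
paragraph 11 — Exempt Proposal: [the proposal includes on-site parking provision? yes] AND [the site is within a flood-risk zone? no] → not satisfied.
paragraph 1 — Class-H Alteration: [Exempt Proposal (paragraph 11)? no] OR [the site is not within a flood-risk zone? yes] → satisfied.
paragraph 5 — Essential Use: the existing use is residential? yes; the site adjoins protected open land? yes; the proposal retains the existing facade? no — 2 of 3 hold (need ≥2) → satisfied.
paragraph 13 — Tier II Development: the proposal involves demolition of a listed structure? yes; the site lies outside the settlement boundary? no; Essential Use (paragraph 5)? yes — 2 of 3 hold (need ≥2) → satisfied.
paragraph 9 — Qualifying Works: [the proposal does not retain the existing facade? yes] AND [Class-H Alteration (paragraph 1)? yes] AND [Tier II Development (paragraph 13)? yes] → satisfied.
paragraph 10 — Class-A Alteration: [Tier I Alteration (paragraph 4)? yes] AND [not a Qualifying Works (paragraph 9)? no] → not satisfied.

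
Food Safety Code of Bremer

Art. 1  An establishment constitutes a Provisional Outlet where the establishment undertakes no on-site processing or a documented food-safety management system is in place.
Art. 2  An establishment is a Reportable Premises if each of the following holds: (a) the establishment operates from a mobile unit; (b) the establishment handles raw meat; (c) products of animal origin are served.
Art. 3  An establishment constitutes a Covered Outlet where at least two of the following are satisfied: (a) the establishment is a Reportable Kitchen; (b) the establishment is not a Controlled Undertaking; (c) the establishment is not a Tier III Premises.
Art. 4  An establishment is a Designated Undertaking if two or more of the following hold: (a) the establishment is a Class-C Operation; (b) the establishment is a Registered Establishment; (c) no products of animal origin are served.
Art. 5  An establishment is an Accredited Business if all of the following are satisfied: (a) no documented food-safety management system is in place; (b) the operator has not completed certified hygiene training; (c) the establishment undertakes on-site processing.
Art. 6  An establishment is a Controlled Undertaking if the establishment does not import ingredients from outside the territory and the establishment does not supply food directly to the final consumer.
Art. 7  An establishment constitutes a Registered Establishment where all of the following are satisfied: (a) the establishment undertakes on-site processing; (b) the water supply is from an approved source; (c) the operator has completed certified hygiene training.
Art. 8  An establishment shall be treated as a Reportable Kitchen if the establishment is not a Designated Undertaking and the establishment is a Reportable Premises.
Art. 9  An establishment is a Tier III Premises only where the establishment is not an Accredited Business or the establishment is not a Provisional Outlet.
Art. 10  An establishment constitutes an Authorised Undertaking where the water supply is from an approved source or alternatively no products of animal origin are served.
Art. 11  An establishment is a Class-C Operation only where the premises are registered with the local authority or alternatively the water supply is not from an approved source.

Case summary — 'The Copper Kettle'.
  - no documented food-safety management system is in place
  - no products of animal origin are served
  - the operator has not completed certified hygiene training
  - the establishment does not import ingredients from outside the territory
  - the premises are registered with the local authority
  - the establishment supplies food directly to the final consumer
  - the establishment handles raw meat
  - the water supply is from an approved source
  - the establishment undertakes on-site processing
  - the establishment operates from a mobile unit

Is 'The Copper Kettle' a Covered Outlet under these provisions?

article 11 — Class-C Operation: [the premises are registered with the local authority? yes] OR [the water supply is not from an approved source? no] → satisfied.
article 7 — Registered Establishment: [the establishment undertakes on-site processing? yes] AND [the water supply is from an approved source? yes] AND [the operator has completed certified hygiene training? no] → not satisfied.
article 4 — Designated Undertaking: Class-C Operation (article 11)? yes; Registered Establishment (article 7)? no; no products of animal origin are served? yes — 2 of 3 hold (need ≥2) → satisfied.
article 2 — Reportable Premises: [the establishment operates from a mobile unit? yes] AND [the establishment handles raw meat? yes] AND [products of animal origin are served? no] → not satisfied.
article 8 — Reportable Kitchen: [not a Designated Undertaking (article 4)? no] AND [Reportable Premises (article 2)? no] → not satisfied.
article 6 — Controlled Undertaking: [the establishment does not import ingredients from outside the territory? yes] AND [the establishment does not supply food directly to the final consumer? no] → not satisfied.
article 5 — Accredited Business: [no documented food-safety management system is in place? yes] AND [the operator has not completed certified hygiene training? yes] AND [the establishment undertakes on-site processing? yes] → satisfied.
article 1 — Provisional Outlet: [the establishment undertakes no on-site processing? no] OR [a documented food-safety management system is in place? no] → not satisfied.
article 9 — Tier III Premises: [not an Accredited Business (article 5)? no] OR [not a Provisional Outlet (article 1)? yes] → satisfied.
article 3 — Covered Outlet: Reportable Kitchen (article 8)? no; not a Controlled Undertaking (article 6)? yes; not a Tier III Premises (article 9)? no — 1 of 3 hold (need ≥2) → not satisfied.

No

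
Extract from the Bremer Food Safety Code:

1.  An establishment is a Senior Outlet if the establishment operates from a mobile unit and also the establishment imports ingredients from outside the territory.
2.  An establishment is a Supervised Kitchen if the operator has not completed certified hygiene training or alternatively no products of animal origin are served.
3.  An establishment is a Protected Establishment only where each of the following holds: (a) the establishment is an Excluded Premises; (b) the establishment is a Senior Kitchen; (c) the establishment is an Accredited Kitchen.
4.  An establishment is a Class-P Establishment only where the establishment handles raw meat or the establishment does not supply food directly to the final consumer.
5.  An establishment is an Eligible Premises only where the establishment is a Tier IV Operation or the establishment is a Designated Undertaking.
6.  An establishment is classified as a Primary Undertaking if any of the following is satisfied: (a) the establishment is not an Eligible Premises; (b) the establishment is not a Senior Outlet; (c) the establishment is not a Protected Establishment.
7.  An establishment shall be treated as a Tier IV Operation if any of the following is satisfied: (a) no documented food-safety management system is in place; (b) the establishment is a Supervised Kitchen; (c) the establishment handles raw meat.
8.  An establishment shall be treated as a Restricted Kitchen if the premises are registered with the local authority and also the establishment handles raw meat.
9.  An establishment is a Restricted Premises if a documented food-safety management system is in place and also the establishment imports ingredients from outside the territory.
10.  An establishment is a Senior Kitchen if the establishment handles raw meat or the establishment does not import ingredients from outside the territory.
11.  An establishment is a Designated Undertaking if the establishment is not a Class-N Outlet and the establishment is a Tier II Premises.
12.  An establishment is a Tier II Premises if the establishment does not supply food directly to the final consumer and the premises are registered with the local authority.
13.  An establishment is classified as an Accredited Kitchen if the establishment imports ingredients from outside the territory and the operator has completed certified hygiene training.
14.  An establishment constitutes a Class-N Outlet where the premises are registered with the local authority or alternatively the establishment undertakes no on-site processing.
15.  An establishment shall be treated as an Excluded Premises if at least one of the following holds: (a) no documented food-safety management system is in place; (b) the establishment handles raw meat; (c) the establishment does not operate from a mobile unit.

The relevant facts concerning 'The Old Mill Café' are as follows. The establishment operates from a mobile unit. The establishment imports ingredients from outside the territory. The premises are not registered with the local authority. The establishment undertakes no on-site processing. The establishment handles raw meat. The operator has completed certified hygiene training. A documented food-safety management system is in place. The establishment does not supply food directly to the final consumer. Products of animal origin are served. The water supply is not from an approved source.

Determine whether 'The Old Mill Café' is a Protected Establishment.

Yes

Under paragraph 15: no documented food-safety management system is in place? no; or the establishment handles raw meat? yes; or the establishment does not operate from a mobile unit? no. So the establishment is an Excluded Premises.
Under paragraph 10: the establishment handles raw meat? yes; or the establishment does not import ingredients from outside the territory? no. So the establishment is a Senior Kitchen.
Under paragraph 13: the establishment imports ingredients from outside the territory? yes; and the operator has completed certified hygiene training? yes. So the establishment is an Accredited Kitchen.
Under paragraph 3: Excluded Premises (paragraph 15)? yes; and Senior Kitchen (paragraph 10)? yes; and Accredited Kitchen (paragraph 13)? yes. So the establishment is a Protected Establishment.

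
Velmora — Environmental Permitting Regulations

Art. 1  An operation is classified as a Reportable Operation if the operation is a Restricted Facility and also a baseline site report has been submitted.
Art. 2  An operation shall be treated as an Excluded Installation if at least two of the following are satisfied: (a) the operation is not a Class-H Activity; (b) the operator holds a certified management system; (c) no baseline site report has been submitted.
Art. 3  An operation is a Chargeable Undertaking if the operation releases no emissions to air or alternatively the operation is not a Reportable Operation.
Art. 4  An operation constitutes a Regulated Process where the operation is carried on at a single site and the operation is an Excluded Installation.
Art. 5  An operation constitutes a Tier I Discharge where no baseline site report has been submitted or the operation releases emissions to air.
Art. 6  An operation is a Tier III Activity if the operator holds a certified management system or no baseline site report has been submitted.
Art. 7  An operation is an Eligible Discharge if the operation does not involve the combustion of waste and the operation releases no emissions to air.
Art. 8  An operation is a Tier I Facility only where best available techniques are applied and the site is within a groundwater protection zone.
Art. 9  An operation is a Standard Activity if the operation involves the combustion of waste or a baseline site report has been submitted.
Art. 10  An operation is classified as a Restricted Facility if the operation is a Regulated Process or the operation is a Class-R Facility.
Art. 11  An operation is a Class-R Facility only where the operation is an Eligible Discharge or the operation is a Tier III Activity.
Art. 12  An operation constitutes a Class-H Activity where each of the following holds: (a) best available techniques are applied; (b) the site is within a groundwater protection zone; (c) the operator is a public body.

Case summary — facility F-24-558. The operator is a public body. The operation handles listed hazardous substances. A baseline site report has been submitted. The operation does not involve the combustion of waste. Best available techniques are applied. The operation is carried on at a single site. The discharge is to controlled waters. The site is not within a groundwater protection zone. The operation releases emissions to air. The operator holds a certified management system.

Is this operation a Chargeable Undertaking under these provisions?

No

article 12 — Class-H Activity: [best available techniques are applied? yes] AND [the site is within a groundwater protection zone? no] AND [the operator is a public body? yes] → not satisfied.
article 2 — Excluded Installation: not a Class-H Activity (article 12)? yes; the operator holds a certified management system? yes; no baseline site report has been submitted? no — 2 of 3 hold (need ≥2) → satisfied.
article 4 — Regulated Process: [the operation is carried on at a single site? yes] AND [Excluded Installation (article 2)? yes] → satisfied.
article 7 — Eligible Discharge: [the operation does not involve the combustion of waste? yes] AND [the operation releases no emissions to air? no] → not satisfied.
article 6 — Tier III Activity: [the operator holds a certified management system? yes] OR [no baseline site report has been submitted? no] → satisfied.
article 11 — Class-R Facility: [Eligible Discharge (article 7)? no] OR [Tier III Activity (article 6)? yes] → satisfied.
article 10 — Restricted Facility: [Regulated Process (article 4)? yes] OR [Class-R Facility (article 11)? yes] → satisfied.
article 1 — Reportable Operation: [Restricted Facility (article 10)? yes] AND [a baseline site report has been submitted? yes] → satisfied.
article 3 — Chargeable Undertaking: [the operation releases no emissions to air? no] OR [not a Reportable Operation (article 1)? no] → not satisfied.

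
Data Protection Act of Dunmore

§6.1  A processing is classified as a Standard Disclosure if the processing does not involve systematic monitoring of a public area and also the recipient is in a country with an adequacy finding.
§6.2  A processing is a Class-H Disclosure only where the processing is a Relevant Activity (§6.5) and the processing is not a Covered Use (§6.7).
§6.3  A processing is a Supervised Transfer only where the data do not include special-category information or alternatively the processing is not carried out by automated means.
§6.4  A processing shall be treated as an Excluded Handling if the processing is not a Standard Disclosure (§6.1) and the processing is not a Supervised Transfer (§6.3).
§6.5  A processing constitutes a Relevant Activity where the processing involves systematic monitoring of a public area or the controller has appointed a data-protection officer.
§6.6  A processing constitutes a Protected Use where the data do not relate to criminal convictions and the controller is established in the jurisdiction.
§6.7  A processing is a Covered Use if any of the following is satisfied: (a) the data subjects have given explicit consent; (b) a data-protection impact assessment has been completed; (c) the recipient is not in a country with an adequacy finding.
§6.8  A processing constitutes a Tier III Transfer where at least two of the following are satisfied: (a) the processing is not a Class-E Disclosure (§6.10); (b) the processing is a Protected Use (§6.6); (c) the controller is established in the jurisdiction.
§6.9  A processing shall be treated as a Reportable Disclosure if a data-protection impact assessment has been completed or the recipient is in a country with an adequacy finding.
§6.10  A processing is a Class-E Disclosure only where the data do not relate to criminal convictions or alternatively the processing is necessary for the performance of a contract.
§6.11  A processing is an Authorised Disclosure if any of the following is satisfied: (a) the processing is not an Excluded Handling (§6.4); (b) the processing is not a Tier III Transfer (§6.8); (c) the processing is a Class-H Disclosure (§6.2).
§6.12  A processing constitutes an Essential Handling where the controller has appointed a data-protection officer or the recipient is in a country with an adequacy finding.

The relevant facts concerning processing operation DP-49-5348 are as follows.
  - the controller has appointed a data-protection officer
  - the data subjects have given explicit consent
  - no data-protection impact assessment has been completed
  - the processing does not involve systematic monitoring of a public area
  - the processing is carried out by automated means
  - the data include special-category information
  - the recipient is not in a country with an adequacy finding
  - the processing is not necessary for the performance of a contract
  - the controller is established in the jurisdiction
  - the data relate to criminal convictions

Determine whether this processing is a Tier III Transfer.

Under §6.10: the data do not relate to criminal convictions? no; or the processing is necessary for the performance of a contract? no. So the processing is not a Class-E Disclosure.
Under §6.6: the data do not relate to criminal convictions? no; and the controller is established in the jurisdiction? yes. So the processing is not a Protected Use.
Under §6.8: not a Class-E Disclosure (§6.10)? yes; Protected Use (§6.6)? no; the controller is established in the jurisdiction? yes — 2 of 3 hold (need ≥2) → satisfied.

Yes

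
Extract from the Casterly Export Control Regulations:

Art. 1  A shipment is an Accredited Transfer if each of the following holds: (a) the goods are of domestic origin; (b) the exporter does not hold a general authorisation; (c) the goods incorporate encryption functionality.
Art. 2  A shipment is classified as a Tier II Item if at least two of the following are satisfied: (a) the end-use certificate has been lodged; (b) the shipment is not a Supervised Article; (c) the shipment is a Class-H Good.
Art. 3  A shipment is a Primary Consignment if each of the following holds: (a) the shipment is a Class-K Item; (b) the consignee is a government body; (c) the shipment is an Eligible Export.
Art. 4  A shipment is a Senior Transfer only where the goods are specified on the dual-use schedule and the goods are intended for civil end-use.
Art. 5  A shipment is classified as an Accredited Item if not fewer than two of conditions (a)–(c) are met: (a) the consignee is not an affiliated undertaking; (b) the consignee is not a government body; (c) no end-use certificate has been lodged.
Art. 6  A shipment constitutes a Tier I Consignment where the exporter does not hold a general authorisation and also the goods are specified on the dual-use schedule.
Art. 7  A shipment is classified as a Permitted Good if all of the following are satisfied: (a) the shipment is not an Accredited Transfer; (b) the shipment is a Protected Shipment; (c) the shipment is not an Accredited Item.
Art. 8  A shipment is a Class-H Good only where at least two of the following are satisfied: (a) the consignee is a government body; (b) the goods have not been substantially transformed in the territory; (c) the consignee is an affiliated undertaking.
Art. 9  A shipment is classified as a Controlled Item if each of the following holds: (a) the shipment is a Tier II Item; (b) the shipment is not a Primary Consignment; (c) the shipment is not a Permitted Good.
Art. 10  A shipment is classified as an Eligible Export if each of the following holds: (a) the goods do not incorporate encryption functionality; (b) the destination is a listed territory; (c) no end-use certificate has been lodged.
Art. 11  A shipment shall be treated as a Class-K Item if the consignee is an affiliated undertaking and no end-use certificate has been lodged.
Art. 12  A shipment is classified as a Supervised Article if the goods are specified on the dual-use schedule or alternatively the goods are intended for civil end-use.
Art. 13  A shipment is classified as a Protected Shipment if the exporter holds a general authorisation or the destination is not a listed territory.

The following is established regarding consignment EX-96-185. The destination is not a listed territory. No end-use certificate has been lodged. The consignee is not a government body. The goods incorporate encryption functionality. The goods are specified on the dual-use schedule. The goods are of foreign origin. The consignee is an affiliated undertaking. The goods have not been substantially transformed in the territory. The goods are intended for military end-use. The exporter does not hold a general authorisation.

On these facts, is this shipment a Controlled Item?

Under article 12: the goods are specified on the dual-use schedule? yes; or the goods are intended for civil end-use? no. So the shipment is a Supervised Article.
Under article 8: the consignee is a government body? no; the goods have not been substantially transformed in the territory? yes; the consignee is an affiliated undertaking? yes — 2 of 3 hold (need ≥2) → satisfied.
Under article 2: the end-use certificate has been lodged? no; not a Supervised Article (article 12)? no; Class-H Good (article 8)? yes — 1 of 3 hold (need ≥2) → not satisfied.
Under article 11: the consignee is an affiliated undertaking? yes; and no end-use certificate has been lodged? yes. So the shipment is a Class-K Item.
Under article 10: the goods do not incorporate encryption functionality? no; and the destination is a listed territory? no; and no end-use certificate has been lodged? yes. So the shipment is not an Eligible Export.
Under article 3: Class-K Item (article 11)? yes; and the consignee is a government body? no; and Eligible Export (article 10)? no. So the shipment is not a Primary Consignment.
Under article 1: the goods are of domestic origin? no; and the exporter does not hold a general authorisation? yes; and the goods incorporate encryption functionality? yes. So the shipment is not an Accredited Transfer.
Under article 13: the exporter holds a general authorisation? no; or the destination is not a listed territory? yes. So the shipment is a Protected Shipment.
Under article 5: the consignee is not an affiliated undertaking? no; the consignee is not a government body? yes; no end-use certificate has been lodged? yes — 2 of 3 hold (need ≥2) → satisfied.
Under article 7: not an Accredited Transfer (article 1)? yes; and Protected Shipment (article 13)? yes; and not an Accredited Item (article 5)? no. So the shipment is not a Permitted Good.
Under article 9: Tier II Item (article 2)? no; and not a Primary Consignment (article 3)? yes; and not a Permitted Good (article 7)? yes. So the shipment is not a Controlled Item.

No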